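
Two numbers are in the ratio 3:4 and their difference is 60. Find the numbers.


Let A = 3k, B = 4k.
4k - 3k = 60
1k = 60 → k = 60/1 = 60
A = 3×60 = 180, B = 4×60 = 240
= A = 180, B = 240

A = 180, B = 240


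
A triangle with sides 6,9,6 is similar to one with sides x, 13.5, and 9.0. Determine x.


Scale factor = 13.5/9 = 1.5
Missing side = 6 × 1.5
= 9.0

9.0


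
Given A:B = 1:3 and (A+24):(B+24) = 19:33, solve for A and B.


Let A = 1k, B = 3k.
(1k + 24) / (3k + 24) = 19/33
Cross-multiply: 33(1k + 24) = 19(3k + 24)
33k + 792 = 57k + 456
33k - 57k = 456 - 792
-24k = -336
k = -336/-24 = 14
A = 1×14 = 14, B = 3×14 = 42
= A = 14, B = 42

A = 14, B = 42


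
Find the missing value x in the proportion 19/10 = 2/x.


Cross multiply: 19 × x = 10 × 2
19x = 20
x = 20 / 19
= 1.05

1.05


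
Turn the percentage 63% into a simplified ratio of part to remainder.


63% means 63 parts out of 100; remainder = 37
Part : remainder = 63:37
GCD = 1
= 63:37

63:37


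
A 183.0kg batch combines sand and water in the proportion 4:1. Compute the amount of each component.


Total parts = 4 + 1 = 5
sand: 183.0 × 4/5 = 146.4kg
water: 183.0 × 1/5 = 36.6kg
= 146.4kg and 36.6kg

146.4kg and 36.6kg


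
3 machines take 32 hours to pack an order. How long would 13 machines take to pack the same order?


Inverse proportion: x × y = constant
k = 3 × 32 = 96
y₂ = k / 13 = 96 / 13
= 7.38

7.38


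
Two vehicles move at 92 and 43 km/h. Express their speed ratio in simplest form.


Ratio = 92:43
GCD = 1
Simplified = 92:43
Time ratio (same distance) = 43:92
Speed ratio = 92:43

92:43


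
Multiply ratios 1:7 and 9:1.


Compound ratio = (1×9) : (7×1)
= 9:7
GCD = 1
= 9:7

9:7


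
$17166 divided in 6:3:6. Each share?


Total parts = 6 + 3 + 6 = 15
Part 1: 17166 × 6/15 = 6866.40
Part 2: 17166 × 3/15 = 3433.20
Part 3: 17166 × 6/15 = 6866.40
= Part 1: $6866.40, Part 2: $3433.20, Part 3: $6866.40

Part 1: $6866.40, Part 2: $3433.20, Part 3: $6866.40


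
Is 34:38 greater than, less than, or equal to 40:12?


34/38 = 0.8947
40/12 = 3.3333
0.8947 < 3.3333, so 34:38 is less
= less than

less than


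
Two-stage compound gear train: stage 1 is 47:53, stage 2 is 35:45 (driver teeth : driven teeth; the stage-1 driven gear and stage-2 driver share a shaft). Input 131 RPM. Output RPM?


Stage 1: RPM_B = RPM_A × t_A/t_B = 131 × 47/53 = 6157/53 ≈ 116.17
B and C share a shaft → RPM_C = RPM_B
Stage 2: RPM_D = RPM_C × t_C/t_D = RPM_A × (t_A×t_C)/(t_B×t_D)
Overall ratio = (47×35)/(53×45) = 1645/2385
RPM_D = 131 × 1645/2385 = 215495/2385
≈ 90.35 RPM

90.35 RPM


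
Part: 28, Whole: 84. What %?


Percentage = (part / whole) × 100
= (28 / 84) × 100
≈ 33.33%

33.33%


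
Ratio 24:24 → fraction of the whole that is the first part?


Total parts = 24 + 24 = 48
First part: 24/48 = 1/2
= 1/2

1/2


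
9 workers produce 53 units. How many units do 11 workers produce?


Direct proportion: y/x = constant
k = 53/9 ≈ 5.8889
y₂ = k × 11 = 53 × 11 / 9 = 583/9
≈ 64.78

64.78


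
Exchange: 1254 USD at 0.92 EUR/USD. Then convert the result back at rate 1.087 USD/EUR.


Amount × rate = 1254 × 0.92 = 1153.68 EUR
Round-trip: 1153.68 × 1.087 = 1254.05 USD
= 1153.68 EUR, then 1254.05 USD

1153.68 EUR, then 1254.05 USD


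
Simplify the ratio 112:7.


GCD(112, 7) = 7
112/7 : 7/7
= 16:1

16:1


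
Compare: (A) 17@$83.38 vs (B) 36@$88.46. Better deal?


Deal A: $83.38/17 = $4.9047/unit
Deal B: $88.46/36 = $2.4572/unit
B is cheaper per unit
= Deal B

Deal B


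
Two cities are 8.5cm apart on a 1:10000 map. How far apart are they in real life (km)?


Real distance = map distance × scale
= 8.5cm × 10000
= 85000 cm = 850.0 m
= 0.850 km

0.850 km


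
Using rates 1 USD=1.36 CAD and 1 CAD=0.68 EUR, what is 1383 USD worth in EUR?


Step 1: 1383 USD × 1.36 = 1880.88 CAD
Step 2: 1880.88 CAD × 0.68 = 1279.00 EUR
Implied rate USD→EUR = 1.36 × 0.68 = 0.9248
= 1279.00 EUR

1279.00 EUR


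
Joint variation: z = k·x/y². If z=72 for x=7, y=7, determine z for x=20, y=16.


z = k·x/y²
Solve for k using the known point: k = z·y²/x = 72×49/7 = 3528/7 = 504.0000
Now evaluate at x=20, y=16:
z = k × 20 / 256 = (3528 × 20) / (7 × 256) = 70560/1792
= 39.3750

39.3750


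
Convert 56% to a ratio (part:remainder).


56% means 56 parts out of 100; remainder = 44
Part : remainder = 56:44
GCD = 4
= 14:11

14:11


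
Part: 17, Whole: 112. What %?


Percentage = (part / whole) × 100
= (17 / 112) × 100
≈ 15.18%

15.18%


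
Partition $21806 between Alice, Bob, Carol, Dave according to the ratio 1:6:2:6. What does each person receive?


Total parts = 1 + 6 + 2 + 6 = 15
Alice: 21806 × 1/15 = 1453.73
Bob: 21806 × 6/15 = 8722.40
Carol: 21806 × 2/15 = 2907.47
Dave: 21806 × 6/15 = 8722.40
= Alice: $1453.73, Bob: $8722.40, Carol: $2907.47, Dave: $8722.40

Alice: $1453.73, Bob: $8722.40, Carol: $2907.47, Dave: $8722.40


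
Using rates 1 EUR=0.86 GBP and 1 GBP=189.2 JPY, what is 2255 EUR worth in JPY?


Step 1: 2255 EUR × 0.86 = 1939.30 GBP
Step 2: 1939.30 GBP × 189.2 = 366915.56 JPY
Implied rate EUR→JPY = 0.86 × 189.2 = 162.7120
= 366915.56 JPY

366915.56 JPY


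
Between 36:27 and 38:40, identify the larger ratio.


36/27 = 1.3333
38/40 = 0.9500
1.3333 > 0.9500, so 36:27 is greater
= 36:27

36:27


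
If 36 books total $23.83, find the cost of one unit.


Unit rate = total / quantity
= 23.83 / 36
= $0.66 per unit

$0.66 per unit


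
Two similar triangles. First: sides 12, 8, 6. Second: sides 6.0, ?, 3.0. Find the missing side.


Scale factor = 6.0/12 = 0.5
Missing side = 8 × 0.5
= 4.0

4.0


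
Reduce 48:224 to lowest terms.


GCD(48, 224) = 16
48/16 : 224/16
= 3:14

3:14


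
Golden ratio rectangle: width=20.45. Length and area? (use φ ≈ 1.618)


φ = (1 + √5) / 2 ≈ 1.618
Length = width × φ = 20.45 × 1.618 = 33.0881
≈ 33.09
Area = width × length = 20.45 × 33.0881 = 676.651645 ≈ 676.65
= Length: 33.09, Area: 676.65

Length: 33.09, Area: 676.65


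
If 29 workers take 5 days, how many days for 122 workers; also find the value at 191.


Inverse proportion: x × y = constant
k = 29 × 5 = 145
At x=122: k/122 = 1.19
At x=191: k/191 = 0.76
= 1.19 and 0.76

1.19 and 0.76


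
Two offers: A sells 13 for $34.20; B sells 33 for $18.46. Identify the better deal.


Deal A: $34.20/13 = $2.6308/unit
Deal B: $18.46/33 = $0.5594/unit
B is cheaper per unit
= Deal B

Deal B


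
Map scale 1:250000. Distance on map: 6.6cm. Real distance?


Real distance = map distance × scale
= 6.6cm × 250000
= 1650000 cm = 16500.0 m
= 16.500 km

16.500 km


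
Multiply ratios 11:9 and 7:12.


Compound ratio = (11×7) : (9×12)
= 77:108
GCD = 1
= 77:108

77:108


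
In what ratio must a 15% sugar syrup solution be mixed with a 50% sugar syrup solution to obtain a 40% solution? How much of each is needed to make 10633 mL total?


Let x parts of 15% mix with y parts of 50%.
15x + 50y = 40(x + y)
15x + 50y = 40x + 40y
x(15 - 40) = y(40 - 50)
x/y = (50 - 40)/(40 - 15) = 10/25
Simplify: 2:5
Total parts = 7; one part = 10633/7 = 1519.00 mL
15% solution: 2×1519.00 = 3038.00 mL
50% solution: 5×1519.00 = 7595.00 mL
= ratio 2:5; 3038.00 mL and 7595.00 mL

ratio 2:5; 3038.00 mL and 7595.00 mL


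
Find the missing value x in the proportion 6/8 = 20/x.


Cross multiply: 6 × x = 8 × 20
6x = 160
x = 160 / 6
= 26.67

26.67


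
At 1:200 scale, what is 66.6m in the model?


Model size = real / scale
= 66.6 / 200
= 0.3330 m

0.3330 m


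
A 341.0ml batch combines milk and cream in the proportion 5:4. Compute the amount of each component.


Total parts = 5 + 4 = 9
milk: 341.0 × 5/9 = 189.4ml
cream: 341.0 × 4/9 = 151.6ml
= 189.4ml and 151.6ml

189.4ml and 151.6ml


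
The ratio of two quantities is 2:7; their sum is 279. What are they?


Let A = 2k, B = 7k.
2k + 7k = 279
9k = 279 → k = 279/9 = 31
A = 2×31 = 62, B = 7×31 = 217
= A = 62, B = 217

A = 62, B = 217


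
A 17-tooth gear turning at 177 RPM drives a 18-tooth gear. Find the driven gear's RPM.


Gear ratio = 17:18 = 17:18
RPM_B = RPM_A × (teeth_A / teeth_B)
= 177 × (17/18)
= 167.2 RPM

167.2 RPM


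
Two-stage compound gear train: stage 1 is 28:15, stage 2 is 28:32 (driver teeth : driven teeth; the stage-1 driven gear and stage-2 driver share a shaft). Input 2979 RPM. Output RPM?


Stage 1: RPM_B = RPM_A × t_A/t_B = 2979 × 28/15 = 83412/15 = 5560.80
B and C share a shaft → RPM_C = RPM_B
Stage 2: RPM_D = RPM_C × t_C/t_D = RPM_A × (t_A×t_C)/(t_B×t_D)
Overall ratio = (28×28)/(15×32) = 784/480
RPM_D = 2979 × 784/480 = 2335536/480
= 4865.70 RPM

4865.70 RPM


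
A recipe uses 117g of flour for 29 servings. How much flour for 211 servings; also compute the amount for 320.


Direct proportion: y/x = constant
k = 117/29 ≈ 4.0345
y at x=211: k × 211 = 117 × 211 / 29 = 24687/29 ≈ 851.28
y at x=320: k × 320 = 117 × 320 / 29 = 37440/29 ≈ 1291.03
= 851.28 and 1291.03

851.28 and 1291.03


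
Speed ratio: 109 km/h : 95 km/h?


Ratio = 109:95
GCD = 1
Simplified = 109:95
Time ratio (same distance) = 95:109
Speed ratio = 109:95

109:95


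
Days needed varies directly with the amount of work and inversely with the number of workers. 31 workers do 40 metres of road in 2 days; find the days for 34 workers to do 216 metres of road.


Days ∝ work / workers, so d₂ = d₁ × (m₁/m₂) × (w₂/w₁)
Workers factor (inverse): 31/34 ≈ 0.9118
Work factor (direct): 216/40 = 5.4000
d₂ = 2 × 31/34 × 216/40 = (2 × 31 × 216) / (34 × 40) = 13392/1360
≈ 9.85 days

9.85 days


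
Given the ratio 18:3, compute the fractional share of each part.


Total parts = 18 + 3 = 21
First part: 18/21 = 6/7
Second part: 3/21 = 1/7
= 6/7 and 1/7

6/7 and 1/7


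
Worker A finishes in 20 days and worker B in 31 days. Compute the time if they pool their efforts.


Rate of A = 1/20 per day
Rate of B = 1/31 per day
Combined rate = 1/20 + 1/31 = 51/620 ≈ 0.0823 per day
Days = 1 / combined rate = 620/51
≈ 12.16 days

12.16 days


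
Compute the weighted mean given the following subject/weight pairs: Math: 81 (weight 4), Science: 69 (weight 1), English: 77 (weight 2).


Numerator = 81×4 + 69×1 + 77×2
= 324 + 69 + 154
= 547
Total weight = 7
Weighted avg = 547/7
= 78.14

78.14


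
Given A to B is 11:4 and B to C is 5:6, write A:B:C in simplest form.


Match B: multiply A:B by 5 → 55:20
Multiply B:C by 4 → 20:24
Combined: 55:20:24
GCD = 1
= 55:20:24

55:20:24


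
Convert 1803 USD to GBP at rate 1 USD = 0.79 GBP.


Amount × rate = 1803 × 0.79
= 1424.37 GBP

1424.37 GBP


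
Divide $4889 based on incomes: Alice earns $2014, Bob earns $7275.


Total income = 2014 + 7275 = $9289
Alice: $4889 × 2014/9289 = $1060.01
Bob: $4889 × 7275/9289 = $3828.99
= Alice: $1060.01, Bob: $3828.99

Alice: $1060.01, Bob: $3828.99


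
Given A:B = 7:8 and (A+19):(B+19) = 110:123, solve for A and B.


Let A = 7k, B = 8k.
(7k + 19) / (8k + 19) = 110/123
Cross-multiply: 123(7k + 19) = 110(8k + 19)
861k + 2337 = 880k + 2090
861k - 880k = 2090 - 2337
-19k = -247
k = -247/-19 = 13
A = 7×13 = 91, B = 8×13 = 104
= A = 91, B = 104

A = 91, B = 104


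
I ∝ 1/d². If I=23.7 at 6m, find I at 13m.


I₁d₁² = I₂d₂²
I₂ = I₁ × (d₁/d₂)²
= 23.7 × (6/13)²
= 23.7 × 36/169
= 853.2/169
≈ 5.0485

5.0485


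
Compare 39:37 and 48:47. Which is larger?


39/37 = 1.0541
48/47 = 1.0213
1.0541 > 1.0213, so 39:37 is greater
= 39:37

39:37


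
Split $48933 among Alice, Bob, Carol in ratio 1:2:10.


Total parts = 1 + 2 + 10 = 13
Alice: 48933 × 1/13 = 3764.08
Bob: 48933 × 2/13 = 7528.15
Carol: 48933 × 10/13 = 37640.77
= Alice: $3764.08, Bob: $7528.15, Carol: $37640.77

Alice: $3764.08, Bob: $7528.15, Carol: $37640.77


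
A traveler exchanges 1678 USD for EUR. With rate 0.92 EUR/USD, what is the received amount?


Amount × rate = 1678 × 0.92
= 1543.76 EUR

1543.76 EUR


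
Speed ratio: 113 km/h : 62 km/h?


Ratio = 113:62
GCD = 1
Simplified = 113:62
Time ratio (same distance) = 62:113
Speed ratio = 113:62

113:62


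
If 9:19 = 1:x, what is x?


Cross multiply: 9 × x = 19 × 1
9x = 19
x = 19 / 9
= 2.11

2.11


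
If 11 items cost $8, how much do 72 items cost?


Direct proportion: y/x = constant
k = 8/11 ≈ 0.7273
y₂ = k × 72 = 8 × 72 / 11 = 576/11
≈ 52.36

52.36


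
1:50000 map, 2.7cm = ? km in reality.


Real distance = map distance × scale
= 2.7cm × 50000
= 135000 cm = 1350.0 m
= 1.350 km

1.350 km


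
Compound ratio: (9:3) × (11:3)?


Compound ratio = (9×11) : (3×3)
= 99:9
GCD = 9
= 11:1

11:1


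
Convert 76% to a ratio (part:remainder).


76% means 76 parts out of 100; remainder = 24
Part : remainder = 76:24
GCD = 4
= 19:6

19:6


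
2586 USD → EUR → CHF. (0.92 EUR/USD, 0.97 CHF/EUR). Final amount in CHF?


Step 1: 2586 USD × 0.92 = 2379.12 EUR
Step 2: 2379.12 EUR × 0.97 = 2307.75 CHF
Implied rate USD→CHF = 0.92 × 0.97 = 0.8924
= 2307.75 CHF

2307.75 CHF


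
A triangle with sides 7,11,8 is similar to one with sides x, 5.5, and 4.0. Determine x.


Scale factor = 5.5/11 = 0.5
Missing side = 7 × 0.5
= 3.5

3.5


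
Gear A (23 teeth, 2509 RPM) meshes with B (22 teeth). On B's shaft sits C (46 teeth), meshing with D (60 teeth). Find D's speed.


Stage 1: RPM_B = RPM_A × t_A/t_B = 2509 × 23/22 = 57707/22 ≈ 2623.05
B and C share a shaft → RPM_C = RPM_B
Stage 2: RPM_D = RPM_C × t_C/t_D = RPM_A × (t_A×t_C)/(t_B×t_D)
Overall ratio = (23×46)/(22×60) = 1058/1320
RPM_D = 2509 × 1058/1320 = 2654522/1320
≈ 2011.00 RPM

2011.00 RPM


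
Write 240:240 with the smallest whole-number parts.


GCD(240, 240) = 240
240/240 : 240/240
= 1:1

1:1


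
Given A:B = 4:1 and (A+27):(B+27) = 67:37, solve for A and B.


Let A = 4k, B = 1k.
(4k + 27) / (1k + 27) = 67/37
Cross-multiply: 37(4k + 27) = 67(1k + 27)
148k + 999 = 67k + 1809
148k - 67k = 1809 - 999
81k = 810
k = 810/81 = 10
A = 4×10 = 40, B = 1×10 = 10
= A = 40, B = 10

A = 40, B = 10


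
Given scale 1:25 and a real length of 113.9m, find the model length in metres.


Model size = real / scale
= 113.9 / 25
= 4.5560 m

4.5560 m


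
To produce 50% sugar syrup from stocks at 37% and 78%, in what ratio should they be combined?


Let x parts of 37% mix with y parts of 78%.
37x + 78y = 50(x + y)
37x + 78y = 50x + 50y
x(37 - 50) = y(50 - 78)
x/y = (78 - 50)/(50 - 37) = 28/13
Simplify: 28:13
= 28:13

28:13


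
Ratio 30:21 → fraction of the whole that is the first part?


Total parts = 30 + 21 = 51
First part: 30/51 = 10/17
= 10/17

10/17


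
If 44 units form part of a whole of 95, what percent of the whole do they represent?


Percentage = (part / whole) × 100
= (44 / 95) × 100
≈ 46.32%

46.32%


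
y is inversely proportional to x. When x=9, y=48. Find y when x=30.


Inverse proportion: x × y = constant
k = 9 × 48 = 432
y₂ = k / 30 = 432 / 30
= 14.40

14.40


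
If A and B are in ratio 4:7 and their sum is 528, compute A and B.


Let A = 4k, B = 7k.
4k + 7k = 528
11k = 528 → k = 528/11 = 48
A = 4×48 = 192, B = 7×48 = 336
= A = 192, B = 336

A = 192, B = 336


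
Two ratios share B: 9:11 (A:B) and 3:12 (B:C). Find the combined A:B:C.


Match B: multiply A:B by 3 → 27:33
Multiply B:C by 11 → 33:132
Combined: 27:33:132
GCD = 3
= 9:11:44

9:11:44


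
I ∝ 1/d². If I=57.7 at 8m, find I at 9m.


I₁d₁² = I₂d₂²
I₂ = I₁ × (d₁/d₂)²
= 57.7 × (8/9)²
= 57.7 × 64/81
= 3692.8/81
≈ 45.5901

45.5901


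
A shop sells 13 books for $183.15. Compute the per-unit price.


Unit rate = total / quantity
= 183.15 / 13
= $14.09 per unit

$14.09 per unit


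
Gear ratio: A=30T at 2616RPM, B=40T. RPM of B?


Gear ratio = 30:40 = 3:4
RPM_B = RPM_A × (teeth_A / teeth_B)
= 2616 × (30/40)
= 1962.0 RPM

1962.0 RPM


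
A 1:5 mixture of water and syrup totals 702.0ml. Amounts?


Total parts = 1 + 5 = 6
water: 702.0 × 1/6 = 117.0ml
syrup: 702.0 × 5/6 = 585.0ml
= 117.0ml and 585.0ml

117.0ml and 585.0ml


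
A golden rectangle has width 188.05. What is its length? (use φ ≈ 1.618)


φ = (1 + √5) / 2 ≈ 1.618
Length = width × φ = 188.05 × 1.618 = 304.2649
≈ 304.26

304.26


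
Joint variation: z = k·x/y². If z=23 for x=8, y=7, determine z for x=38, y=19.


z = k·x/y²
Solve for k using the known point: k = z·y²/x = 23×49/8 = 1127/8 = 140.8750
Now evaluate at x=38, y=19:
z = k × 38 / 361 = (1127 × 38) / (8 × 361) = 42826/2888
≈ 14.8289

14.8289


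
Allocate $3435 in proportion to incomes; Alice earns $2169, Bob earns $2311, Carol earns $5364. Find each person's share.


Total income = 2169 + 2311 + 5364 = $9844
Alice: $3435 × 2169/9844 = $756.86
Bob: $3435 × 2311/9844 = $806.41
Carol: $3435 × 5364/9844 = $1871.73
= Alice: $756.86, Bob: $806.41, Carol: $1871.73

Alice: $756.86, Bob: $806.41, Carol: $1871.73


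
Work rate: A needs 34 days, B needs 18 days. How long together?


Rate of A = 1/34 per day
Rate of B = 1/18 per day
Combined rate = 1/34 + 1/18 = 52/612 ≈ 0.0850 per day
Days = 1 / combined rate = 612/52
≈ 11.77 days

11.77 days


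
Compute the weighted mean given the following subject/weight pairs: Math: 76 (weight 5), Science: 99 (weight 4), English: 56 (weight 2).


Numerator = 76×5 + 99×4 + 56×2
= 380 + 396 + 112
= 888
Total weight = 11
Weighted avg = 888/11
= 80.73

80.73


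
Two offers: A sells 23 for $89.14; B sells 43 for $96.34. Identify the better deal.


Deal A: $89.14/23 = $3.8757/unit
Deal B: $96.34/43 = $2.2405/unit
B is cheaper per unit
= Deal B

Deal B


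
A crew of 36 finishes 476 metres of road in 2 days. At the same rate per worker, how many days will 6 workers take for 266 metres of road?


Days ∝ work / workers, so d₂ = d₁ × (m₁/m₂) × (w₂/w₁)
Workers factor (inverse): 36/6 = 6.0000
Work factor (direct): 266/476 ≈ 0.5588
d₂ = 2 × 36/6 × 266/476 = (2 × 36 × 266) / (6 × 476) = 19152/2856
≈ 6.71 days

6.71 days


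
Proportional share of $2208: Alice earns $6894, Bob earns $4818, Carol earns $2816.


Total income = 6894 + 4818 + 2816 = $14528
Alice: $2208 × 6894/14528 = $1047.77
Bob: $2208 × 4818/14528 = $732.25
Carol: $2208 × 2816/14528 = $427.98
= Alice: $1047.77, Bob: $732.25, Carol: $427.98

Alice: $1047.77, Bob: $732.25, Carol: $427.98


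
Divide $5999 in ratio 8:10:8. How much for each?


Total parts = 8 + 10 + 8 = 26
Part 1: 5999 × 8/26 = 1845.85
Part 2: 5999 × 10/26 = 2307.31
Part 3: 5999 × 8/26 = 1845.85
= Part 1: $1845.85, Part 2: $2307.31, Part 3: $1845.85

Part 1: $1845.85, Part 2: $2307.31, Part 3: $1845.85


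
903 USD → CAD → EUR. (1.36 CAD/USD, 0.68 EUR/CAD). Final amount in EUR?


Step 1: 903 USD × 1.36 = 1228.08 CAD
Step 2: 1228.08 CAD × 0.68 = 835.09 EUR
Implied rate USD→EUR = 1.36 × 0.68 = 0.9248
= 835.09 EUR

835.09 EUR


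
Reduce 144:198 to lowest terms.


GCD(144, 198) = 18
144/18 : 198/18
= 8:11

8:11


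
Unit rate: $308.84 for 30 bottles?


Unit rate = total / quantity
= 308.84 / 30
= $10.29 per unit

$10.29 per unit


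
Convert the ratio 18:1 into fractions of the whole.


Total parts = 18 + 1 = 19
First part: 18/19 = 18/19
Second part: 1/19 = 1/19
= 18/19 and 1/19

18/19 and 1/19


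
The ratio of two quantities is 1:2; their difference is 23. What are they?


Let A = 1k, B = 2k.
2k - 1k = 23
1k = 23 → k = 23/1 = 23
A = 1×23 = 23, B = 2×23 = 46
= A = 23, B = 46

A = 23, B = 46


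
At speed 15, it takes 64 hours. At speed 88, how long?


Inverse proportion: x × y = constant
k = 15 × 64 = 960
y₂ = k / 88 = 960 / 88
= 10.91

10.91


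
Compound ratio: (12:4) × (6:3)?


Compound ratio = (12×6) : (4×3)
= 72:12
GCD = 12
= 6:1

6:1


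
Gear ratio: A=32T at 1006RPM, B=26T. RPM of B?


Gear ratio = 32:26 = 16:13
RPM_B = RPM_A × (teeth_A / teeth_B)
= 1006 × (32/26)
= 1238.2 RPM

1238.2 RPM


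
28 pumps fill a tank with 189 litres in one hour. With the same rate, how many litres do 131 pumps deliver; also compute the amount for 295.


Direct proportion: y/x = constant
k = 189/28 = 6.7500
y at x=131: k × 131 = 189 × 131 / 28 = 24759/28 = 884.25
y at x=295: k × 295 = 189 × 295 / 28 = 55755/28 = 1991.25
= 884.25 and 1991.25

884.25 and 1991.25


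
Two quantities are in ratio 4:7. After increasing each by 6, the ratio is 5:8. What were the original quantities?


Let A = 4k, B = 7k.
(4k + 6) / (7k + 6) = 5/8
Cross-multiply: 8(4k + 6) = 5(7k + 6)
32k + 48 = 35k + 30
32k - 35k = 30 - 48
-3k = -18
k = -18/-3 = 6
A = 4×6 = 24, B = 7×6 = 42
= A = 24, B = 42

A = 24, B = 42


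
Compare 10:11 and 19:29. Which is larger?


10/11 = 0.9091
19/29 = 0.6552
0.9091 > 0.6552, so 10:11 is greater
= 10:11

10:11


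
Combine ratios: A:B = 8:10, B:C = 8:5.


Match B: multiply A:B by 8 → 64:80
Multiply B:C by 10 → 80:50
Combined: 64:80:50
GCD = 2
= 32:40:25

32:40:25


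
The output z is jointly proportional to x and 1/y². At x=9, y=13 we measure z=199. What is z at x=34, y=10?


z = k·x/y²
Solve for k using the known point: k = z·y²/x = 199×169/9 = 33631/9 ≈ 3736.7778
Now evaluate at x=34, y=10:
z = k × 34 / 100 = (33631 × 34) / (9 × 100) = 1143454/900
≈ 1270.5044

1270.5044


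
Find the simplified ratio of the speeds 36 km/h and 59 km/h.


Ratio = 36:59
GCD = 1
Simplified = 36:59
Time ratio (same distance) = 59:36
Speed ratio = 36:59

36:59


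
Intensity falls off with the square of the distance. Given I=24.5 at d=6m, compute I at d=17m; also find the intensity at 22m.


I₁d₁² = I₂d₂²
I at 17m = 24.5 × (6/17)² = 24.5 × 36/289 = 882/289 ≈ 3.0519
I at 22m = 24.5 × (6/22)² = 24.5 × 36/484 = 882/484 ≈ 1.8223
= 3.0519 and 1.8223

3.0519 and 1.8223


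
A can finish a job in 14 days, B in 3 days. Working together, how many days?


Rate of A = 1/14 per day
Rate of B = 1/3 per day
Combined rate = 1/14 + 1/3 = 17/42 ≈ 0.4048 per day
Days = 1 / combined rate = 42/17
≈ 2.47 days

2.47 days


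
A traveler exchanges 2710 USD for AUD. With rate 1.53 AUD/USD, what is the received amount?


Amount × rate = 2710 × 1.53
= 4146.30 AUD

4146.30 AUD


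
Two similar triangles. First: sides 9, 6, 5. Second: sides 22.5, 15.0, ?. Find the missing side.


Scale factor = 22.5/9 = 2.5
Missing side = 5 × 2.5
= 12.5

12.5


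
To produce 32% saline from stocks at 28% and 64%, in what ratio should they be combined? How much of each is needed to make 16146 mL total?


Let x parts of 28% mix with y parts of 64%.
28x + 64y = 32(x + y)
28x + 64y = 32x + 32y
x(28 - 32) = y(32 - 64)
x/y = (64 - 32)/(32 - 28) = 32/4
Simplify: 8:1
Total parts = 9; one part = 16146/9 = 1794.00 mL
28% solution: 8×1794.00 = 14352.00 mL
64% solution: 1×1794.00 = 1794.00 mL
= ratio 8:1; 14352.00 mL and 1794.00 mL

ratio 8:1; 14352.00 mL and 1794.00 mL


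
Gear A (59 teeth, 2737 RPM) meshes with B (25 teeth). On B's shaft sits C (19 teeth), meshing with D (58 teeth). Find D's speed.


Stage 1: RPM_B = RPM_A × t_A/t_B = 2737 × 59/25 = 161483/25 = 6459.32
B and C share a shaft → RPM_C = RPM_B
Stage 2: RPM_D = RPM_C × t_C/t_D = RPM_A × (t_A×t_C)/(t_B×t_D)
Overall ratio = (59×19)/(25×58) = 1121/1450
RPM_D = 2737 × 1121/1450 = 3068177/1450
≈ 2115.98 RPM

2115.98 RPM


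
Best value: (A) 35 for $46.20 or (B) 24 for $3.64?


Deal A: $46.20/35 = $1.3200/unit
Deal B: $3.64/24 = $0.1517/unit
B is cheaper per unit
= Deal B

Deal B


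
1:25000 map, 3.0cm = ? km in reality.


Real distance = map distance × scale
= 3.0cm × 25000
= 75000 cm = 750.0 m
= 0.750 km

0.750 km


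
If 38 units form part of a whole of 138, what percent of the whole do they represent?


Percentage = (part / whole) × 100
= (38 / 138) × 100
≈ 27.54%

27.54%


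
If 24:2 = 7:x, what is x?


Cross multiply: 24 × x = 2 × 7
24x = 14
x = 14 / 24
= 0.58

0.58


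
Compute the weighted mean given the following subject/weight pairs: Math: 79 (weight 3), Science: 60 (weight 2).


Numerator = 79×3 + 60×2
= 237 + 120
= 357
Total weight = 5
Weighted avg = 357/5
= 71.40

71.40


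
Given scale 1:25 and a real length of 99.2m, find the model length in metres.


Model size = real / scale
= 99.2 / 25
= 3.9680 m

3.9680 m


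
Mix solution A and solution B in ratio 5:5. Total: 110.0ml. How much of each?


Total parts = 5 + 5 = 10
solution A: 110.0 × 5/10 = 55.0ml
solution B: 110.0 × 5/10 = 55.0ml
= 55.0ml and 55.0ml

55.0ml and 55.0ml


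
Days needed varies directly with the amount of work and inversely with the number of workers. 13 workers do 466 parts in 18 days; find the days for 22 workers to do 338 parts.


Days ∝ work / workers, so d₂ = d₁ × (m₁/m₂) × (w₂/w₁)
Workers factor (inverse): 13/22 ≈ 0.5909
Work factor (direct): 338/466 ≈ 0.7253
d₂ = 18 × 13/22 × 338/466 = (18 × 13 × 338) / (22 × 466) = 79092/10252
≈ 7.71 days

7.71 days


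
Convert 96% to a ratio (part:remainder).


96% means 96 parts out of 100; remainder = 4
Part : remainder = 96:4
GCD = 4
= 24:1

24:1


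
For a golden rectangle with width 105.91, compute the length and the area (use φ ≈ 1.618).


φ = (1 + √5) / 2 ≈ 1.618
Length = width × φ = 105.91 × 1.618 = 171.36238
≈ 171.36
Area = width × length = 105.91 × 171.36238 = 18148.9896658 ≈ 18148.99
= Length: 171.36, Area: 18148.99

Length: 171.36, Area: 18148.99


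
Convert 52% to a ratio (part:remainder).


52% means 52 parts out of 100; remainder = 48
Part : remainder = 52:48
GCD = 4
= 13:12

13:12


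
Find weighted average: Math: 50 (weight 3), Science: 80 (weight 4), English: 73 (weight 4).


Numerator = 50×3 + 80×4 + 73×4
= 150 + 320 + 292
= 762
Total weight = 11
Weighted avg = 762/11
= 69.27

69.27


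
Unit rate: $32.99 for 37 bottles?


Unit rate = total / quantity
= 32.99 / 37
= $0.89 per unit

$0.89 per unit


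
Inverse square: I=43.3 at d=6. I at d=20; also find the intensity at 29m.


I₁d₁² = I₂d₂²
I at 20m = 43.3 × (6/20)² = 43.3 × 36/400 = 1558.8/400 = 3.8970
I at 29m = 43.3 × (6/29)² = 43.3 × 36/841 = 1558.8/841 ≈ 1.8535
= 3.8970 and 1.8535

3.8970 and 1.8535


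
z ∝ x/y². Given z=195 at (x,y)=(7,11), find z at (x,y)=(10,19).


z = k·x/y²
Solve for k using the known point: k = z·y²/x = 195×121/7 = 23595/7 ≈ 3370.7143
Now evaluate at x=10, y=19:
z = k × 10 / 361 = (23595 × 10) / (7 × 361) = 235950/2527
≈ 93.3716

93.3716


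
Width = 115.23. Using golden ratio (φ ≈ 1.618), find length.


φ = (1 + √5) / 2 ≈ 1.618
Length = width × φ = 115.23 × 1.618 = 186.44214
≈ 186.44

186.44


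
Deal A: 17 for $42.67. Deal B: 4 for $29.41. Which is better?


Deal A: $42.67/17 = $2.5100/unit
Deal B: $29.41/4 = $7.3525/unit
A is cheaper per unit
= Deal A

Deal A


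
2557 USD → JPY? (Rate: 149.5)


Amount × rate = 2557 × 149.5
= 382271.50 JPY

382271.50 JPY


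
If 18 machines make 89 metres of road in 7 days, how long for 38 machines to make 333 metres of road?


Days ∝ work / workers, so d₂ = d₁ × (m₁/m₂) × (w₂/w₁)
Workers factor (inverse): 18/38 ≈ 0.4737
Work factor (direct): 333/89 ≈ 3.7416
d₂ = 7 × 18/38 × 333/89 = (7 × 18 × 333) / (38 × 89) = 41958/3382
≈ 12.41 days

12.41 days


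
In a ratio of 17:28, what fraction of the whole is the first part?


Total parts = 17 + 28 = 45
First part: 17/45 = 17/45
= 17/45

17/45


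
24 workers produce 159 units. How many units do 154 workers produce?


Direct proportion: y/x = constant
k = 159/24 = 6.6250
y₂ = k × 154 = 159 × 154 / 24 = 24486/24
= 1020.25

1020.25


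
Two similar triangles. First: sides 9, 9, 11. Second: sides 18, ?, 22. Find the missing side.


Scale factor = 18/9 = 2
Missing side = 9 × 2
= 18.0

18.0


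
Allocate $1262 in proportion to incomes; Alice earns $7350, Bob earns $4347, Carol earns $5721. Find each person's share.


Total income = 7350 + 4347 + 5721 = $17418
Alice: $1262 × 7350/17418 = $532.54
Bob: $1262 × 4347/17418 = $314.96
Carol: $1262 × 5721/17418 = $414.51
= Alice: $532.54, Bob: $314.96, Carol: $414.51

Alice: $532.54, Bob: $314.96, Carol: $414.51


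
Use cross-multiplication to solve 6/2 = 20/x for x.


Cross multiply: 6 × x = 2 × 20
6x = 40
x = 40 / 6
= 6.67

6.67


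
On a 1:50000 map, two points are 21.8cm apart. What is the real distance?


Real distance = map distance × scale
= 21.8cm × 50000
= 1090000 cm = 10900.0 m
= 10.900 km

10.900 km


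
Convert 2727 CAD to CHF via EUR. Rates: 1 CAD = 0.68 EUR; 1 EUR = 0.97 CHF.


Step 1: 2727 CAD × 0.68 = 1854.36 EUR
Step 2: 1854.36 EUR × 0.97 = 1798.73 CHF
Implied rate CAD→CHF = 0.68 × 0.97 = 0.6596
= 1798.73 CHF

1798.73 CHF


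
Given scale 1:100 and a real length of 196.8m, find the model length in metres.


Model size = real / scale
= 196.8 / 100
= 1.9680 m

1.9680 m


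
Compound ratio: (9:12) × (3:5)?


Compound ratio = (9×3) : (12×5)
= 27:60
GCD = 3
= 9:20

9:20


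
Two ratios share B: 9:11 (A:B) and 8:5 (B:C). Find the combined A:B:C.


Match B: multiply A:B by 8 → 72:88
Multiply B:C by 11 → 88:55
Combined: 72:88:55
GCD = 1
= 72:88:55

72:88:55


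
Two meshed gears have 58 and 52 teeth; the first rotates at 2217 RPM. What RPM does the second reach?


Gear ratio = 58:52 = 29:26
RPM_B = RPM_A × (teeth_A / teeth_B)
= 2217 × (58/52)
= 2472.8 RPM

2472.8 RPM


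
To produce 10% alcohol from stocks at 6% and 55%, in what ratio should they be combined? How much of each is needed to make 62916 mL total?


Let x parts of 6% mix with y parts of 55%.
6x + 55y = 10(x + y)
6x + 55y = 10x + 10y
x(6 - 10) = y(10 - 55)
x/y = (55 - 10)/(10 - 6) = 45/4
Simplify: 45:4
Total parts = 49; one part = 62916/49 = 1284.00 mL
6% solution: 45×1284.00 = 57780.00 mL
55% solution: 4×1284.00 = 5136.00 mL
= ratio 45:4; 57780.00 mL and 5136.00 mL

ratio 45:4; 57780.00 mL and 5136.00 mL


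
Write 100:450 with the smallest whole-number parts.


GCD(100, 450) = 50
100/50 : 450/50
= 2:9

2:9


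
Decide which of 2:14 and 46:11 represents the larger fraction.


2/14 = 0.1429
46/11 = 4.1818
0.1429 < 4.1818, so 2:14 is less
= 46:11

46:11


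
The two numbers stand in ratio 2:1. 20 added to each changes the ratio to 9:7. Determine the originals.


Let A = 2k, B = 1k.
(2k + 20) / (1k + 20) = 9/7
Cross-multiply: 7(2k + 20) = 9(1k + 20)
14k + 140 = 9k + 180
14k - 9k = 180 - 140
5k = 40
k = 40/5 = 8
A = 2×8 = 16, B = 1×8 = 8
= A = 16, B = 8

A = 16, B = 8


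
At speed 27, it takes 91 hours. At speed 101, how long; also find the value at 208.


Inverse proportion: x × y = constant
k = 27 × 91 = 2457
At x=101: k/101 = 24.33
At x=208: k/208 = 11.81
= 24.33 and 11.81

24.33 and 11.81


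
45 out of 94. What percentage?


Percentage = (part / whole) × 100
= (45 / 94) × 100
≈ 47.87%

47.87%


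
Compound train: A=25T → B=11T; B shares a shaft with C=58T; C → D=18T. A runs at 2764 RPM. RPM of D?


Stage 1: RPM_B = RPM_A × t_A/t_B = 2764 × 25/11 = 69100/11 ≈ 6281.82
B and C share a shaft → RPM_C = RPM_B
Stage 2: RPM_D = RPM_C × t_C/t_D = RPM_A × (t_A×t_C)/(t_B×t_D)
Overall ratio = (25×58)/(11×18) = 1450/198
RPM_D = 2764 × 1450/198 = 4007800/198
≈ 20241.41 RPM

20241.41 RPM


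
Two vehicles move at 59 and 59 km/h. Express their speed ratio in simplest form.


Ratio = 59:59
GCD = 59
Simplified = 1:1
Time ratio (same distance) = 1:1
Speed ratio = 1:1

1:1


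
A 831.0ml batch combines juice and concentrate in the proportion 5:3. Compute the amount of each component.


Total parts = 5 + 3 = 8
juice: 831.0 × 5/8 = 519.4ml
concentrate: 831.0 × 3/8 = 311.6ml
= 519.4ml and 311.6ml

519.4ml and 311.6ml


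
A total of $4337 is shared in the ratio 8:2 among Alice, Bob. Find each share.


Total parts = 8 + 2 = 10
Alice: 4337 × 8/10 = 3469.60
Bob: 4337 × 2/10 = 867.40
= Alice: $3469.60, Bob: $867.40

Alice: $3469.60, Bob: $867.40


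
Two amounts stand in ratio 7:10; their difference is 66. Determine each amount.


Let A = 7k, B = 10k.
10k - 7k = 66
3k = 66 → k = 66/3 = 22
A = 7×22 = 154, B = 10×22 = 220
= A = 154, B = 220

A = 154, B = 220


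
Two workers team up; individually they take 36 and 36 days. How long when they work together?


Rate of A = 1/36 per day
Rate of B = 1/36 per day
Combined rate = 1/36 + 1/36 = 72/1296 ≈ 0.0556 per day
Days = 1 / combined rate = 1296/72
= 18.00 days

18.00 days


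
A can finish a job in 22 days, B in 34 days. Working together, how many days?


Rate of A = 1/22 per day
Rate of B = 1/34 per day
Combined rate = 1/22 + 1/34 = 56/748 ≈ 0.0749 per day
Days = 1 / combined rate = 748/56
≈ 13.36 days

13.36 days


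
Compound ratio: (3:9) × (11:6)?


Compound ratio = (3×11) : (9×6)
= 33:54
GCD = 3
= 11:18

11:18


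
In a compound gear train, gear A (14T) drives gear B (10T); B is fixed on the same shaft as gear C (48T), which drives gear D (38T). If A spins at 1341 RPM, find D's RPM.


Stage 1: RPM_B = RPM_A × t_A/t_B = 1341 × 14/10 = 18774/10 = 1877.40
B and C share a shaft → RPM_C = RPM_B
Stage 2: RPM_D = RPM_C × t_C/t_D = RPM_A × (t_A×t_C)/(t_B×t_D)
Overall ratio = (14×48)/(10×38) = 672/380
RPM_D = 1341 × 672/380 = 901152/380
≈ 2371.45 RPM

2371.45 RPM


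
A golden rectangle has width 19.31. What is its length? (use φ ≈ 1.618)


φ = (1 + √5) / 2 ≈ 1.618
Length = width × φ = 19.31 × 1.618 = 31.24358
≈ 31.24

31.24


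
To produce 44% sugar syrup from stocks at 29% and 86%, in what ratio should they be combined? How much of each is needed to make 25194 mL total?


Let x parts of 29% mix with y parts of 86%.
29x + 86y = 44(x + y)
29x + 86y = 44x + 44y
x(29 - 44) = y(44 - 86)
x/y = (86 - 44)/(44 - 29) = 42/15
Simplify: 14:5
Total parts = 19; one part = 25194/19 = 1326.00 mL
29% solution: 14×1326.00 = 18564.00 mL
86% solution: 5×1326.00 = 6630.00 mL
= ratio 14:5; 18564.00 mL and 6630.00 mL

ratio 14:5; 18564.00 mL and 6630.00 mL


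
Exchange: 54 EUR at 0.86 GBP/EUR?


Amount × rate = 54 × 0.86
= 46.44 GBP

46.44 GBP


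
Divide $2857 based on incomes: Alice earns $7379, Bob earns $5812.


Total income = 7379 + 5812 = $13191
Alice: $2857 × 7379/13191 = $1598.20
Bob: $2857 × 5812/13191 = $1258.80
= Alice: $1598.20, Bob: $1258.80

Alice: $1598.20, Bob: $1258.80


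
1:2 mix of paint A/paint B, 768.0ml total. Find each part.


Total parts = 1 + 2 = 3
paint A: 768.0 × 1/3 = 256.0ml
paint B: 768.0 × 2/3 = 512.0ml
= 256.0ml and 512.0ml

256.0ml and 512.0ml


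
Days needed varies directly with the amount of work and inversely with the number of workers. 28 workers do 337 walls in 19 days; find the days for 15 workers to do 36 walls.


Days ∝ work / workers, so d₂ = d₁ × (m₁/m₂) × (w₂/w₁)
Workers factor (inverse): 28/15 ≈ 1.8667
Work factor (direct): 36/337 ≈ 0.1068
d₂ = 19 × 28/15 × 36/337 = (19 × 28 × 36) / (15 × 337) = 19152/5055
≈ 3.79 days

3.79 days


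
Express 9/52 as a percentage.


Percentage = (part / whole) × 100
= (9 / 52) × 100
≈ 17.31%

17.31%


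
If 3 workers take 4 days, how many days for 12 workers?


Inverse proportion: x × y = constant
k = 3 × 4 = 12
y₂ = k / 12 = 12 / 12
= 1.00

1.00


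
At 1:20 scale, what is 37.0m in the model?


Model size = real / scale
= 37.0 / 20
= 1.8500 m

1.8500 m


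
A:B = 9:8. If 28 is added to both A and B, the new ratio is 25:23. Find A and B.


Let A = 9k, B = 8k.
(9k + 28) / (8k + 28) = 25/23
Cross-multiply: 23(9k + 28) = 25(8k + 28)
207k + 644 = 200k + 700
207k - 200k = 700 - 644
7k = 56
k = 56/7 = 8
A = 9×8 = 72, B = 8×8 = 64
= A = 72, B = 64

A = 72, B = 64


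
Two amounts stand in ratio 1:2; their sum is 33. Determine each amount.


Let A = 1k, B = 2k.
1k + 2k = 33
3k = 33 → k = 33/3 = 11
A = 1×11 = 11, B = 2×11 = 22
= A = 11, B = 22

A = 11, B = 22


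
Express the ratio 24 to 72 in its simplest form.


GCD(24, 72) = 24
24/24 : 72/24
= 1:3

1:3


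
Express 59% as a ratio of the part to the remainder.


59% means 59 parts out of 100; remainder = 41
Part : remainder = 59:41
GCD = 1
= 59:41

59:41


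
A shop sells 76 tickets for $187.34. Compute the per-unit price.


Unit rate = total / quantity
= 187.34 / 76
= $2.47 per unit

$2.47 per unit


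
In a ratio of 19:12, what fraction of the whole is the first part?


Total parts = 19 + 12 = 31
First part: 19/31 = 19/31
= 19/31

19/31


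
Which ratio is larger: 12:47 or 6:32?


12/47 = 0.2553
6/32 = 0.1875
0.2553 > 0.1875, so 12:47 is greater
= 12:47

12:47


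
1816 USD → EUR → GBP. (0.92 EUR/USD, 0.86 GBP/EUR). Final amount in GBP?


Step 1: 1816 USD × 0.92 = 1670.72 EUR
Step 2: 1670.72 EUR × 0.86 = 1436.82 GBP
Implied rate USD→GBP = 0.92 × 0.86 = 0.7912
= 1436.82 GBP

1436.82 GBP


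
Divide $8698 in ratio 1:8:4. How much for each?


Total parts = 1 + 8 + 4 = 13
Part 1: 8698 × 1/13 = 669.08
Part 2: 8698 × 8/13 = 5352.62
Part 3: 8698 × 4/13 = 2676.31
= Part 1: $669.08, Part 2: $5352.62, Part 3: $2676.31

Part 1: $669.08, Part 2: $5352.62, Part 3: $2676.31


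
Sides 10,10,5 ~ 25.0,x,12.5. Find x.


Scale factor = 25.0/10 = 2.5
Missing side = 10 × 2.5
= 25.0

25.0


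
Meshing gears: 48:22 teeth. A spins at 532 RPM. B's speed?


Gear ratio = 48:22 = 24:11
RPM_B = RPM_A × (teeth_A / teeth_B)
= 532 × (48/22)
= 1160.7 RPM

1160.7 RPM


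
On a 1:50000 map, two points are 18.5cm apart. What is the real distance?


Real distance = map distance × scale
= 18.5cm × 50000
= 925000 cm = 9250.0 m
= 9.250 km

9.250 km


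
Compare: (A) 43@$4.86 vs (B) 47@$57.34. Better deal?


Deal A: $4.86/43 = $0.1130/unit
Deal B: $57.34/47 = $1.2200/unit
A is cheaper per unit
= Deal A

Deal A


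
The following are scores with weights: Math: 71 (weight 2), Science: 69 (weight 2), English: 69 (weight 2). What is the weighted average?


Numerator = 71×2 + 69×2 + 69×2
= 142 + 138 + 138
= 418
Total weight = 6
Weighted avg = 418/6
= 69.67

69.67


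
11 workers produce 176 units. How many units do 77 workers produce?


Direct proportion: y/x = constant
k = 176/11 = 16.0000
y₂ = k × 77 = 176 × 77 / 11 = 13552/11
= 1232.00

1232.00


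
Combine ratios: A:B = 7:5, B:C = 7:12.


Match B: multiply A:B by 7 → 49:35
Multiply B:C by 5 → 35:60
Combined: 49:35:60
GCD = 1
= 49:35:60

49:35:60


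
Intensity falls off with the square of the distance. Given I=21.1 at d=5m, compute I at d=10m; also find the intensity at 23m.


I₁d₁² = I₂d₂²
I at 10m = 21.1 × (5/10)² = 21.1 × 25/100 = 527.5/100 = 5.2750
I at 23m = 21.1 × (5/23)² = 21.1 × 25/529 = 527.5/529 ≈ 0.9972
= 5.2750 and 0.9972

5.2750 and 0.9972


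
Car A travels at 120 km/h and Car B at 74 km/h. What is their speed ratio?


Ratio = 120:74
GCD = 2
Simplified = 60:37
Time ratio (same distance) = 37:60
Speed ratio = 60:37

60:37


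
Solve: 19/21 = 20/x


Cross multiply: 19 × x = 21 × 20
19x = 420
x = 420 / 19
= 22.11

22.11


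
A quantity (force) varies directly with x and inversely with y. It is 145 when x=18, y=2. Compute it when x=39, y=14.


z = k·x/y
Solve for k using the known point: k = z·y/x = 145×2/18 = 290/18 ≈ 16.1111
Now evaluate at x=39, y=14:
z = k × 39 / 14 = (290 × 39) / (18 × 14) = 11310/252
≈ 44.8810

44.8810


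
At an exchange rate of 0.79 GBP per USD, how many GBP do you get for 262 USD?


Amount × rate = 262 × 0.79
= 206.98 GBP

206.98 GBP
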